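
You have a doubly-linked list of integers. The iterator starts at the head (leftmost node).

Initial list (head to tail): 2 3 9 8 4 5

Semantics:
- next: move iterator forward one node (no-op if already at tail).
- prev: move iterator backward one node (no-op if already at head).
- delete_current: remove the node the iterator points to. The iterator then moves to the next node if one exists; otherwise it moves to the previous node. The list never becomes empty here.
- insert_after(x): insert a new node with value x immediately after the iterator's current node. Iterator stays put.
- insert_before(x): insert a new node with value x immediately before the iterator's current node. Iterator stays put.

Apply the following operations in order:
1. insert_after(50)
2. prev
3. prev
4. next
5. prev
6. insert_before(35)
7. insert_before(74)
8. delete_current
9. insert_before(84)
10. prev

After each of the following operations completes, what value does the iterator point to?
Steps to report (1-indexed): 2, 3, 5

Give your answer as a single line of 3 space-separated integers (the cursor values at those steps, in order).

After 1 (insert_after(50)): list=[2, 50, 3, 9, 8, 4, 5] cursor@2
After 2 (prev): list=[2, 50, 3, 9, 8, 4, 5] cursor@2
After 3 (prev): list=[2, 50, 3, 9, 8, 4, 5] cursor@2
After 4 (next): list=[2, 50, 3, 9, 8, 4, 5] cursor@50
After 5 (prev): list=[2, 50, 3, 9, 8, 4, 5] cursor@2
After 6 (insert_before(35)): list=[35, 2, 50, 3, 9, 8, 4, 5] cursor@2
After 7 (insert_before(74)): list=[35, 74, 2, 50, 3, 9, 8, 4, 5] cursor@2
After 8 (delete_current): list=[35, 74, 50, 3, 9, 8, 4, 5] cursor@50
After 9 (insert_before(84)): list=[35, 74, 84, 50, 3, 9, 8, 4, 5] cursor@50
After 10 (prev): list=[35, 74, 84, 50, 3, 9, 8, 4, 5] cursor@84

Answer: 2 2 2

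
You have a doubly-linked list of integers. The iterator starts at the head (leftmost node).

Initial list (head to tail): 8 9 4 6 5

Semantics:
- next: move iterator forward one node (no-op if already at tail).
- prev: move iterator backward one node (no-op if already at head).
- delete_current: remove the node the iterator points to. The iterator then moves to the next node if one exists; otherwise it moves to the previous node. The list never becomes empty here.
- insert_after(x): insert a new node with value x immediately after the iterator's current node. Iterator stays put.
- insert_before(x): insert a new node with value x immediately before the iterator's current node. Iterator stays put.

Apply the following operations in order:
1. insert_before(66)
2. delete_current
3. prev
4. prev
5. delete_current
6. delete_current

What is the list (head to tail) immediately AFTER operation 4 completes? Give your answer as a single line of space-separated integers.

Answer: 66 9 4 6 5

Derivation:
After 1 (insert_before(66)): list=[66, 8, 9, 4, 6, 5] cursor@8
After 2 (delete_current): list=[66, 9, 4, 6, 5] cursor@9
After 3 (prev): list=[66, 9, 4, 6, 5] cursor@66
After 4 (prev): list=[66, 9, 4, 6, 5] cursor@66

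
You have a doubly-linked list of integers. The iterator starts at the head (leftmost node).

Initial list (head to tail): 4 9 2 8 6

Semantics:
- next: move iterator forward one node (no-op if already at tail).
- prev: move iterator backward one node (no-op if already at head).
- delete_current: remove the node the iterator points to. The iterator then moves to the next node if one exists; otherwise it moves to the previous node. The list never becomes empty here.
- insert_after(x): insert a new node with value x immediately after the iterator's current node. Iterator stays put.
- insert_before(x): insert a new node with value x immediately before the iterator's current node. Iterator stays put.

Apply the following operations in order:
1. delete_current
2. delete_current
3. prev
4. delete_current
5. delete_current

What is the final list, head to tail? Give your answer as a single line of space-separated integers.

Answer: 6

Derivation:
After 1 (delete_current): list=[9, 2, 8, 6] cursor@9
After 2 (delete_current): list=[2, 8, 6] cursor@2
After 3 (prev): list=[2, 8, 6] cursor@2
After 4 (delete_current): list=[8, 6] cursor@8
After 5 (delete_current): list=[6] cursor@6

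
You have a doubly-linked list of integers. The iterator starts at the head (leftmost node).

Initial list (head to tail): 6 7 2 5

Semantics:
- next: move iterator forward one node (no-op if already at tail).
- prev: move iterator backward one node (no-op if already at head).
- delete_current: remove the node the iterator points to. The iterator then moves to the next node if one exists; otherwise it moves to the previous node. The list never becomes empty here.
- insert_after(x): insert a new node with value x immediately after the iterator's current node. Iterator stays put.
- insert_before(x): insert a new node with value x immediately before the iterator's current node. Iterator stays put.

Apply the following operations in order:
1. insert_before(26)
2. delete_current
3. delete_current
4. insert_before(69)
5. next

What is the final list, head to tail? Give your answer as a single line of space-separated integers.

After 1 (insert_before(26)): list=[26, 6, 7, 2, 5] cursor@6
After 2 (delete_current): list=[26, 7, 2, 5] cursor@7
After 3 (delete_current): list=[26, 2, 5] cursor@2
After 4 (insert_before(69)): list=[26, 69, 2, 5] cursor@2
After 5 (next): list=[26, 69, 2, 5] cursor@5

Answer: 26 69 2 5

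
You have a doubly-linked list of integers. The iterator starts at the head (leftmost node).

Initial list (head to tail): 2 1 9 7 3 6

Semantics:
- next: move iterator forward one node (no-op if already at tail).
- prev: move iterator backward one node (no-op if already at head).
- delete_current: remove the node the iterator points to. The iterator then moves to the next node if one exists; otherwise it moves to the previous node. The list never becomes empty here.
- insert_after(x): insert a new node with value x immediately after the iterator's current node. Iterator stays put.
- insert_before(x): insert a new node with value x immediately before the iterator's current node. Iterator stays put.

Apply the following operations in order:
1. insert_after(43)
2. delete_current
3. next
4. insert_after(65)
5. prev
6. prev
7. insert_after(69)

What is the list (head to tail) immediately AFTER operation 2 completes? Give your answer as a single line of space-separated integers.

Answer: 43 1 9 7 3 6

Derivation:
After 1 (insert_after(43)): list=[2, 43, 1, 9, 7, 3, 6] cursor@2
After 2 (delete_current): list=[43, 1, 9, 7, 3, 6] cursor@43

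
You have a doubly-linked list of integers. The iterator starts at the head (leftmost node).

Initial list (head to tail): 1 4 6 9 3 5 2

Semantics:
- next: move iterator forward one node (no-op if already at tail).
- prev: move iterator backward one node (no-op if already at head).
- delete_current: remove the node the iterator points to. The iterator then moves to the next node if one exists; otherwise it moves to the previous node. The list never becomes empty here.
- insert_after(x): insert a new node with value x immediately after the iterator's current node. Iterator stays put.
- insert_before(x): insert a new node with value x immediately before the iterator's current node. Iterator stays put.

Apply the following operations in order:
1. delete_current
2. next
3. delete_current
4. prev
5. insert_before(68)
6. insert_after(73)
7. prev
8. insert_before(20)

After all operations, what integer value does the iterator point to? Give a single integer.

Answer: 68

Derivation:
After 1 (delete_current): list=[4, 6, 9, 3, 5, 2] cursor@4
After 2 (next): list=[4, 6, 9, 3, 5, 2] cursor@6
After 3 (delete_current): list=[4, 9, 3, 5, 2] cursor@9
After 4 (prev): list=[4, 9, 3, 5, 2] cursor@4
After 5 (insert_before(68)): list=[68, 4, 9, 3, 5, 2] cursor@4
After 6 (insert_after(73)): list=[68, 4, 73, 9, 3, 5, 2] cursor@4
After 7 (prev): list=[68, 4, 73, 9, 3, 5, 2] cursor@68
After 8 (insert_before(20)): list=[20, 68, 4, 73, 9, 3, 5, 2] cursor@68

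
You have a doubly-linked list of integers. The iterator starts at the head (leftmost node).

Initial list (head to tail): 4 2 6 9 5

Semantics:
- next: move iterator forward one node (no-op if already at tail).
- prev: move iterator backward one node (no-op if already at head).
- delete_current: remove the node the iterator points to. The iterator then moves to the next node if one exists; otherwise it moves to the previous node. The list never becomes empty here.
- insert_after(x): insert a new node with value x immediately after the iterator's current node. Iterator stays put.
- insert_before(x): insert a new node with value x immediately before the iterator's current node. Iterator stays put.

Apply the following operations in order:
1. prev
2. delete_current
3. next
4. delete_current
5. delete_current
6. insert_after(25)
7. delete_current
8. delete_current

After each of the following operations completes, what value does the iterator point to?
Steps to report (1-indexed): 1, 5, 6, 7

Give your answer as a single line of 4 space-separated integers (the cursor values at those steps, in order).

Answer: 4 5 5 25

Derivation:
After 1 (prev): list=[4, 2, 6, 9, 5] cursor@4
After 2 (delete_current): list=[2, 6, 9, 5] cursor@2
After 3 (next): list=[2, 6, 9, 5] cursor@6
After 4 (delete_current): list=[2, 9, 5] cursor@9
After 5 (delete_current): list=[2, 5] cursor@5
After 6 (insert_after(25)): list=[2, 5, 25] cursor@5
After 7 (delete_current): list=[2, 25] cursor@25
After 8 (delete_current): list=[2] cursor@2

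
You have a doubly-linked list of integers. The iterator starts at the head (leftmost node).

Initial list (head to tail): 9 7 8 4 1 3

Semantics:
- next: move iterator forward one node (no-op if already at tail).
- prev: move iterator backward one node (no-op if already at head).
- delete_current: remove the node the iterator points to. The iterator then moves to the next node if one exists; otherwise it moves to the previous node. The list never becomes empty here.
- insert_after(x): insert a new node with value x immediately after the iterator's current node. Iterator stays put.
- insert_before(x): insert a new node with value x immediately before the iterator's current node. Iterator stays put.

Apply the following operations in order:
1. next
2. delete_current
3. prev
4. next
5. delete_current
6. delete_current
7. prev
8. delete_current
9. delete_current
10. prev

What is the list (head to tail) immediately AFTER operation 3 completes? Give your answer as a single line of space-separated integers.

After 1 (next): list=[9, 7, 8, 4, 1, 3] cursor@7
After 2 (delete_current): list=[9, 8, 4, 1, 3] cursor@8
After 3 (prev): list=[9, 8, 4, 1, 3] cursor@9

Answer: 9 8 4 1 3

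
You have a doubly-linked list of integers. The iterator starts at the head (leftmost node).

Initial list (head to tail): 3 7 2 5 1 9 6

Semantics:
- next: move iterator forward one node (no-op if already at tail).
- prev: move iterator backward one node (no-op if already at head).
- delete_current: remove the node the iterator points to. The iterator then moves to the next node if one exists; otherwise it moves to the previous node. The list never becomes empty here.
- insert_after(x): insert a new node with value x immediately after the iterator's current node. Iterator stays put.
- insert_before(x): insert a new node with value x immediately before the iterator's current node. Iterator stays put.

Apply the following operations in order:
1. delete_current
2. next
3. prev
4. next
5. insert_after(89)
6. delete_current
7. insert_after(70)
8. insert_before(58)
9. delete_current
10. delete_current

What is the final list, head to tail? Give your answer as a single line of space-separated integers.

After 1 (delete_current): list=[7, 2, 5, 1, 9, 6] cursor@7
After 2 (next): list=[7, 2, 5, 1, 9, 6] cursor@2
After 3 (prev): list=[7, 2, 5, 1, 9, 6] cursor@7
After 4 (next): list=[7, 2, 5, 1, 9, 6] cursor@2
After 5 (insert_after(89)): list=[7, 2, 89, 5, 1, 9, 6] cursor@2
After 6 (delete_current): list=[7, 89, 5, 1, 9, 6] cursor@89
After 7 (insert_after(70)): list=[7, 89, 70, 5, 1, 9, 6] cursor@89
After 8 (insert_before(58)): list=[7, 58, 89, 70, 5, 1, 9, 6] cursor@89
After 9 (delete_current): list=[7, 58, 70, 5, 1, 9, 6] cursor@70
After 10 (delete_current): list=[7, 58, 5, 1, 9, 6] cursor@5

Answer: 7 58 5 1 9 6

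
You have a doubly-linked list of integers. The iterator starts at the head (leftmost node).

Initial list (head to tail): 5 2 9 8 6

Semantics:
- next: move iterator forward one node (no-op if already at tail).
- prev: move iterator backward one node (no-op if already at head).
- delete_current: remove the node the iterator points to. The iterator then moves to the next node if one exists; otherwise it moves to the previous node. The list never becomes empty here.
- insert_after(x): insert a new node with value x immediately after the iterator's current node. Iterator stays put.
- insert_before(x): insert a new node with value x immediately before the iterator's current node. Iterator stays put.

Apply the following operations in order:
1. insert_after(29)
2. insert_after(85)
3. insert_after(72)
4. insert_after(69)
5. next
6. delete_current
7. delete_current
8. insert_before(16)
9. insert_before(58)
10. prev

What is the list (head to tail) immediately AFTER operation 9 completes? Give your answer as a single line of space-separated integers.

After 1 (insert_after(29)): list=[5, 29, 2, 9, 8, 6] cursor@5
After 2 (insert_after(85)): list=[5, 85, 29, 2, 9, 8, 6] cursor@5
After 3 (insert_after(72)): list=[5, 72, 85, 29, 2, 9, 8, 6] cursor@5
After 4 (insert_after(69)): list=[5, 69, 72, 85, 29, 2, 9, 8, 6] cursor@5
After 5 (next): list=[5, 69, 72, 85, 29, 2, 9, 8, 6] cursor@69
After 6 (delete_current): list=[5, 72, 85, 29, 2, 9, 8, 6] cursor@72
After 7 (delete_current): list=[5, 85, 29, 2, 9, 8, 6] cursor@85
After 8 (insert_before(16)): list=[5, 16, 85, 29, 2, 9, 8, 6] cursor@85
After 9 (insert_before(58)): list=[5, 16, 58, 85, 29, 2, 9, 8, 6] cursor@85

Answer: 5 16 58 85 29 2 9 8 6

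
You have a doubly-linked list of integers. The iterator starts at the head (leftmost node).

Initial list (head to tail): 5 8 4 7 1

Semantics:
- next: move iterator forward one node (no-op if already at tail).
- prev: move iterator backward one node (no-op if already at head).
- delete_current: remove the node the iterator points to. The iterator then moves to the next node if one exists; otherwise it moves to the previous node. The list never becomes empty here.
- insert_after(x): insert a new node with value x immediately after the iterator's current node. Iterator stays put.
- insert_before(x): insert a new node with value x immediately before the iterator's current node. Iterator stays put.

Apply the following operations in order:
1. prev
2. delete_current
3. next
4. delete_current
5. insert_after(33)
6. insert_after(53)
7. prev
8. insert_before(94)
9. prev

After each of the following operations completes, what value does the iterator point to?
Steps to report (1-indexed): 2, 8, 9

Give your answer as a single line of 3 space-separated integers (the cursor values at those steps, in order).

Answer: 8 8 94

Derivation:
After 1 (prev): list=[5, 8, 4, 7, 1] cursor@5
After 2 (delete_current): list=[8, 4, 7, 1] cursor@8
After 3 (next): list=[8, 4, 7, 1] cursor@4
After 4 (delete_current): list=[8, 7, 1] cursor@7
After 5 (insert_after(33)): list=[8, 7, 33, 1] cursor@7
After 6 (insert_after(53)): list=[8, 7, 53, 33, 1] cursor@7
After 7 (prev): list=[8, 7, 53, 33, 1] cursor@8
After 8 (insert_before(94)): list=[94, 8, 7, 53, 33, 1] cursor@8
After 9 (prev): list=[94, 8, 7, 53, 33, 1] cursor@94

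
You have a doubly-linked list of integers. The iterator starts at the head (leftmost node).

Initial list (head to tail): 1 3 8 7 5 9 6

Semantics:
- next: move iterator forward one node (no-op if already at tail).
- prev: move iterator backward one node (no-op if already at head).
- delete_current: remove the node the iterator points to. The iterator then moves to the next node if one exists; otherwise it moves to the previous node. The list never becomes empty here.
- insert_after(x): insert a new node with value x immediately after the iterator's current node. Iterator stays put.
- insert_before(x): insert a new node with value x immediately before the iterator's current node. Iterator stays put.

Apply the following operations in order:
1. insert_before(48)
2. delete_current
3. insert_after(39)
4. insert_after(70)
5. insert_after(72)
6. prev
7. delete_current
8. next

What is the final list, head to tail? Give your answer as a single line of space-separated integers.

After 1 (insert_before(48)): list=[48, 1, 3, 8, 7, 5, 9, 6] cursor@1
After 2 (delete_current): list=[48, 3, 8, 7, 5, 9, 6] cursor@3
After 3 (insert_after(39)): list=[48, 3, 39, 8, 7, 5, 9, 6] cursor@3
After 4 (insert_after(70)): list=[48, 3, 70, 39, 8, 7, 5, 9, 6] cursor@3
After 5 (insert_after(72)): list=[48, 3, 72, 70, 39, 8, 7, 5, 9, 6] cursor@3
After 6 (prev): list=[48, 3, 72, 70, 39, 8, 7, 5, 9, 6] cursor@48
After 7 (delete_current): list=[3, 72, 70, 39, 8, 7, 5, 9, 6] cursor@3
After 8 (next): list=[3, 72, 70, 39, 8, 7, 5, 9, 6] cursor@72

Answer: 3 72 70 39 8 7 5 9 6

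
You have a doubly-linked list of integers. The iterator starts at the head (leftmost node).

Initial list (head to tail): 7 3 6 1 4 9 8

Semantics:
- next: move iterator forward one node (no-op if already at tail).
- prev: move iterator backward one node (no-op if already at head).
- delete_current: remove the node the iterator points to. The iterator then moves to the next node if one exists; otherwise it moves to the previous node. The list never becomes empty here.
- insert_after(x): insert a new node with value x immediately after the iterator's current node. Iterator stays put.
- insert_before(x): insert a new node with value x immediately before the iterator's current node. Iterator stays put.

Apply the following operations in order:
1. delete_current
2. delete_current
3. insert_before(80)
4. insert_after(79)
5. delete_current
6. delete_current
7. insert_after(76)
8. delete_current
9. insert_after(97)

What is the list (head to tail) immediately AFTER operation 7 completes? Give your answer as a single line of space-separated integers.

After 1 (delete_current): list=[3, 6, 1, 4, 9, 8] cursor@3
After 2 (delete_current): list=[6, 1, 4, 9, 8] cursor@6
After 3 (insert_before(80)): list=[80, 6, 1, 4, 9, 8] cursor@6
After 4 (insert_after(79)): list=[80, 6, 79, 1, 4, 9, 8] cursor@6
After 5 (delete_current): list=[80, 79, 1, 4, 9, 8] cursor@79
After 6 (delete_current): list=[80, 1, 4, 9, 8] cursor@1
After 7 (insert_after(76)): list=[80, 1, 76, 4, 9, 8] cursor@1

Answer: 80 1 76 4 9 8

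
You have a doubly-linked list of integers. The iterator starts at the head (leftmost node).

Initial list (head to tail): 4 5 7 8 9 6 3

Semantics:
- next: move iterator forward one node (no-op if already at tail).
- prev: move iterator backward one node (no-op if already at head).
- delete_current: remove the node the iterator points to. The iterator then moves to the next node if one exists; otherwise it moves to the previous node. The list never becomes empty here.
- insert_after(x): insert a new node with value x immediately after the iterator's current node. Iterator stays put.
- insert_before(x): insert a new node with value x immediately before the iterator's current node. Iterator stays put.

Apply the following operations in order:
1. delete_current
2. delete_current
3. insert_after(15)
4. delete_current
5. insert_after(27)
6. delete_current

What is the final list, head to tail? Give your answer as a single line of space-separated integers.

After 1 (delete_current): list=[5, 7, 8, 9, 6, 3] cursor@5
After 2 (delete_current): list=[7, 8, 9, 6, 3] cursor@7
After 3 (insert_after(15)): list=[7, 15, 8, 9, 6, 3] cursor@7
After 4 (delete_current): list=[15, 8, 9, 6, 3] cursor@15
After 5 (insert_after(27)): list=[15, 27, 8, 9, 6, 3] cursor@15
After 6 (delete_current): list=[27, 8, 9, 6, 3] cursor@27

Answer: 27 8 9 6 3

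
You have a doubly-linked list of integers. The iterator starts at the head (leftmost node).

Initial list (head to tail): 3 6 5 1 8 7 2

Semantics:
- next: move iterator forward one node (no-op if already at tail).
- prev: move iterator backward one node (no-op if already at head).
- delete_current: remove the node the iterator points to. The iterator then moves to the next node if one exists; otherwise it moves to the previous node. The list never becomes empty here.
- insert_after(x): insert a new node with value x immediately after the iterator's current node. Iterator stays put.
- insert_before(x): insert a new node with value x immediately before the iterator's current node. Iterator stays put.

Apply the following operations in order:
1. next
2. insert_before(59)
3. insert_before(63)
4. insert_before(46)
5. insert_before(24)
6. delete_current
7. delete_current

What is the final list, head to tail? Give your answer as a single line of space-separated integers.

After 1 (next): list=[3, 6, 5, 1, 8, 7, 2] cursor@6
After 2 (insert_before(59)): list=[3, 59, 6, 5, 1, 8, 7, 2] cursor@6
After 3 (insert_before(63)): list=[3, 59, 63, 6, 5, 1, 8, 7, 2] cursor@6
After 4 (insert_before(46)): list=[3, 59, 63, 46, 6, 5, 1, 8, 7, 2] cursor@6
After 5 (insert_before(24)): list=[3, 59, 63, 46, 24, 6, 5, 1, 8, 7, 2] cursor@6
After 6 (delete_current): list=[3, 59, 63, 46, 24, 5, 1, 8, 7, 2] cursor@5
After 7 (delete_current): list=[3, 59, 63, 46, 24, 1, 8, 7, 2] cursor@1

Answer: 3 59 63 46 24 1 8 7 2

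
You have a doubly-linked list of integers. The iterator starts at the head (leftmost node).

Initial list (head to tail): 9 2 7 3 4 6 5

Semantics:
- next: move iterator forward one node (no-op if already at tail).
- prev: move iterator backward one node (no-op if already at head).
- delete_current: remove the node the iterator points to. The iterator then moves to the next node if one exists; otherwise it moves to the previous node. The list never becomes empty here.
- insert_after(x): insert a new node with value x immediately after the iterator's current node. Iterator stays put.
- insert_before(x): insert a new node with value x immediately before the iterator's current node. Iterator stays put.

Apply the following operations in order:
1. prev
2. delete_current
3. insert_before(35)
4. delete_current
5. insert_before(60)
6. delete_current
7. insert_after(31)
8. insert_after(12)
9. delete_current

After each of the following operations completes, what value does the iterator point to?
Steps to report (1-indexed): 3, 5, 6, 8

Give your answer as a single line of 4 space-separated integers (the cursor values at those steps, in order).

Answer: 2 7 3 3

Derivation:
After 1 (prev): list=[9, 2, 7, 3, 4, 6, 5] cursor@9
After 2 (delete_current): list=[2, 7, 3, 4, 6, 5] cursor@2
After 3 (insert_before(35)): list=[35, 2, 7, 3, 4, 6, 5] cursor@2
After 4 (delete_current): list=[35, 7, 3, 4, 6, 5] cursor@7
After 5 (insert_before(60)): list=[35, 60, 7, 3, 4, 6, 5] cursor@7
After 6 (delete_current): list=[35, 60, 3, 4, 6, 5] cursor@3
After 7 (insert_after(31)): list=[35, 60, 3, 31, 4, 6, 5] cursor@3
After 8 (insert_after(12)): list=[35, 60, 3, 12, 31, 4, 6, 5] cursor@3
After 9 (delete_current): list=[35, 60, 12, 31, 4, 6, 5] cursor@12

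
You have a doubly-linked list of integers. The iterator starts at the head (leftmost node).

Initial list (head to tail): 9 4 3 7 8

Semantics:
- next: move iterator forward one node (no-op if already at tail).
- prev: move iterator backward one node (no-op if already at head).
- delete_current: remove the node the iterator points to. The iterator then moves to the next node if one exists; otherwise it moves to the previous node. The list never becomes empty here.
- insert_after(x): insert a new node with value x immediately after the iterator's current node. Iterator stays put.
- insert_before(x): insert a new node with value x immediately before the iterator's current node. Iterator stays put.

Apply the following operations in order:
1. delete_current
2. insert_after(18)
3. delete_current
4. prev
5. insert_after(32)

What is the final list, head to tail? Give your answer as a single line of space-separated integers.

After 1 (delete_current): list=[4, 3, 7, 8] cursor@4
After 2 (insert_after(18)): list=[4, 18, 3, 7, 8] cursor@4
After 3 (delete_current): list=[18, 3, 7, 8] cursor@18
After 4 (prev): list=[18, 3, 7, 8] cursor@18
After 5 (insert_after(32)): list=[18, 32, 3, 7, 8] cursor@18

Answer: 18 32 3 7 8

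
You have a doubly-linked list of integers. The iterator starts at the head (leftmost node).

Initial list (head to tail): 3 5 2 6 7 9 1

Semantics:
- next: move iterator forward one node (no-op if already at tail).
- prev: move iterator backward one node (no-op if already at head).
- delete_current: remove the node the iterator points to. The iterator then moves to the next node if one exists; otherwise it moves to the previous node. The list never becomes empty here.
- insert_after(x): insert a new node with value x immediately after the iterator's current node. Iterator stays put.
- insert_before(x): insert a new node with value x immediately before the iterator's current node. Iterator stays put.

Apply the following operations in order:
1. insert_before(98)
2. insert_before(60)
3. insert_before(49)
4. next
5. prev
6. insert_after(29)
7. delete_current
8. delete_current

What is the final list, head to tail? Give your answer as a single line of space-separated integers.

After 1 (insert_before(98)): list=[98, 3, 5, 2, 6, 7, 9, 1] cursor@3
After 2 (insert_before(60)): list=[98, 60, 3, 5, 2, 6, 7, 9, 1] cursor@3
After 3 (insert_before(49)): list=[98, 60, 49, 3, 5, 2, 6, 7, 9, 1] cursor@3
After 4 (next): list=[98, 60, 49, 3, 5, 2, 6, 7, 9, 1] cursor@5
After 5 (prev): list=[98, 60, 49, 3, 5, 2, 6, 7, 9, 1] cursor@3
After 6 (insert_after(29)): list=[98, 60, 49, 3, 29, 5, 2, 6, 7, 9, 1] cursor@3
After 7 (delete_current): list=[98, 60, 49, 29, 5, 2, 6, 7, 9, 1] cursor@29
After 8 (delete_current): list=[98, 60, 49, 5, 2, 6, 7, 9, 1] cursor@5

Answer: 98 60 49 5 2 6 7 9 1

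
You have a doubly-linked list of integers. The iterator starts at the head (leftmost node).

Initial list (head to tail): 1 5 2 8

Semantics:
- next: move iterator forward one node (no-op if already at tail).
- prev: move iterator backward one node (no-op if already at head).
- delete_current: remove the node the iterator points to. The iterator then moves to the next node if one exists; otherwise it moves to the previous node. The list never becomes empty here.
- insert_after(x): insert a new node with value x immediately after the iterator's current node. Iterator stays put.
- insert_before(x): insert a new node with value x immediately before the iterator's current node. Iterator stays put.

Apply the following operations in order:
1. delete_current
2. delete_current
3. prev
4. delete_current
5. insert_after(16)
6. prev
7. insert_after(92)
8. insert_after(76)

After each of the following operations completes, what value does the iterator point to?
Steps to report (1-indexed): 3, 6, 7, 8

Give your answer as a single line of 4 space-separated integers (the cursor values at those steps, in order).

After 1 (delete_current): list=[5, 2, 8] cursor@5
After 2 (delete_current): list=[2, 8] cursor@2
After 3 (prev): list=[2, 8] cursor@2
After 4 (delete_current): list=[8] cursor@8
After 5 (insert_after(16)): list=[8, 16] cursor@8
After 6 (prev): list=[8, 16] cursor@8
After 7 (insert_after(92)): list=[8, 92, 16] cursor@8
After 8 (insert_after(76)): list=[8, 76, 92, 16] cursor@8

Answer: 2 8 8 8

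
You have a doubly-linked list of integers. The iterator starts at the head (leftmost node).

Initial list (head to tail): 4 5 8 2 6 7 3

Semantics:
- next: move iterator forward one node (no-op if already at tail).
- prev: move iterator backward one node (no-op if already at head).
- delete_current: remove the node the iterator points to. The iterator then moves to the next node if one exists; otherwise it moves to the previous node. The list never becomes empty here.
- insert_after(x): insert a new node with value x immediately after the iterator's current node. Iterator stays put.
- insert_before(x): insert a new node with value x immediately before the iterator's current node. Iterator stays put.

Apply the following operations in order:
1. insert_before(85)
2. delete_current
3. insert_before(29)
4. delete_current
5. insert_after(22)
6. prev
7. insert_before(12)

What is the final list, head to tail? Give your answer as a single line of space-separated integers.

After 1 (insert_before(85)): list=[85, 4, 5, 8, 2, 6, 7, 3] cursor@4
After 2 (delete_current): list=[85, 5, 8, 2, 6, 7, 3] cursor@5
After 3 (insert_before(29)): list=[85, 29, 5, 8, 2, 6, 7, 3] cursor@5
After 4 (delete_current): list=[85, 29, 8, 2, 6, 7, 3] cursor@8
After 5 (insert_after(22)): list=[85, 29, 8, 22, 2, 6, 7, 3] cursor@8
After 6 (prev): list=[85, 29, 8, 22, 2, 6, 7, 3] cursor@29
After 7 (insert_before(12)): list=[85, 12, 29, 8, 22, 2, 6, 7, 3] cursor@29

Answer: 85 12 29 8 22 2 6 7 3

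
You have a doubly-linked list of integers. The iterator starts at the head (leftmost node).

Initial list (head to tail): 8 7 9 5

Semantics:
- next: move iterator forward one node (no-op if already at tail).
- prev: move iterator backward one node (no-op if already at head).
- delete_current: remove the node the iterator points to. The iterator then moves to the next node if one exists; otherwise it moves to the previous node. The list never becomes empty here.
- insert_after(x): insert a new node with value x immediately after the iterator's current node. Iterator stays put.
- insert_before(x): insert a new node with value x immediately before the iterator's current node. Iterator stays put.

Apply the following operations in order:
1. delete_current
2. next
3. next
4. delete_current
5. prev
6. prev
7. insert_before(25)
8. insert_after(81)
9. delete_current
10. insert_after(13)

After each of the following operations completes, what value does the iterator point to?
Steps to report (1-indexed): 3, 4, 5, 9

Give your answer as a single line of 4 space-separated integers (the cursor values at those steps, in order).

After 1 (delete_current): list=[7, 9, 5] cursor@7
After 2 (next): list=[7, 9, 5] cursor@9
After 3 (next): list=[7, 9, 5] cursor@5
After 4 (delete_current): list=[7, 9] cursor@9
After 5 (prev): list=[7, 9] cursor@7
After 6 (prev): list=[7, 9] cursor@7
After 7 (insert_before(25)): list=[25, 7, 9] cursor@7
After 8 (insert_after(81)): list=[25, 7, 81, 9] cursor@7
After 9 (delete_current): list=[25, 81, 9] cursor@81
After 10 (insert_after(13)): list=[25, 81, 13, 9] cursor@81

Answer: 5 9 7 81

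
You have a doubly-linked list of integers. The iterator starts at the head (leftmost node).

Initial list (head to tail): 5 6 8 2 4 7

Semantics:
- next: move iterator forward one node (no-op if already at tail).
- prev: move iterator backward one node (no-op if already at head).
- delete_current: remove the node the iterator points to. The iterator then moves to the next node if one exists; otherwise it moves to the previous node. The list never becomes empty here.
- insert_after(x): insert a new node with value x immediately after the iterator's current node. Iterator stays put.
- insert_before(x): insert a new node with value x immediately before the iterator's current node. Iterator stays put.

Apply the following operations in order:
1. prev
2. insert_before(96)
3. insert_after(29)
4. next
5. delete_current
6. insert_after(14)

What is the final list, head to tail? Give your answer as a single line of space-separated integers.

Answer: 96 5 6 14 8 2 4 7

Derivation:
After 1 (prev): list=[5, 6, 8, 2, 4, 7] cursor@5
After 2 (insert_before(96)): list=[96, 5, 6, 8, 2, 4, 7] cursor@5
After 3 (insert_after(29)): list=[96, 5, 29, 6, 8, 2, 4, 7] cursor@5
After 4 (next): list=[96, 5, 29, 6, 8, 2, 4, 7] cursor@29
After 5 (delete_current): list=[96, 5, 6, 8, 2, 4, 7] cursor@6
After 6 (insert_after(14)): list=[96, 5, 6, 14, 8, 2, 4, 7] cursor@6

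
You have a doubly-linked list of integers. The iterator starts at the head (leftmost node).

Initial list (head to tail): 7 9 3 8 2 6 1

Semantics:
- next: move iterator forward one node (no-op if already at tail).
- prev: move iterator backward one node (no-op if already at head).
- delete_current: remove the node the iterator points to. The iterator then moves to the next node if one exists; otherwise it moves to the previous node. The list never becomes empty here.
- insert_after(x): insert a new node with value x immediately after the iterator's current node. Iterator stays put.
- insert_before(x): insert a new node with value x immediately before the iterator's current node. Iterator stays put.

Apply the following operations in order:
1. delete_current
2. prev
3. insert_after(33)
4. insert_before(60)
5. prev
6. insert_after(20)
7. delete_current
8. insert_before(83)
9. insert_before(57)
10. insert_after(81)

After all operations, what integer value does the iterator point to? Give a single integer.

After 1 (delete_current): list=[9, 3, 8, 2, 6, 1] cursor@9
After 2 (prev): list=[9, 3, 8, 2, 6, 1] cursor@9
After 3 (insert_after(33)): list=[9, 33, 3, 8, 2, 6, 1] cursor@9
After 4 (insert_before(60)): list=[60, 9, 33, 3, 8, 2, 6, 1] cursor@9
After 5 (prev): list=[60, 9, 33, 3, 8, 2, 6, 1] cursor@60
After 6 (insert_after(20)): list=[60, 20, 9, 33, 3, 8, 2, 6, 1] cursor@60
After 7 (delete_current): list=[20, 9, 33, 3, 8, 2, 6, 1] cursor@20
After 8 (insert_before(83)): list=[83, 20, 9, 33, 3, 8, 2, 6, 1] cursor@20
After 9 (insert_before(57)): list=[83, 57, 20, 9, 33, 3, 8, 2, 6, 1] cursor@20
After 10 (insert_after(81)): list=[83, 57, 20, 81, 9, 33, 3, 8, 2, 6, 1] cursor@20

Answer: 20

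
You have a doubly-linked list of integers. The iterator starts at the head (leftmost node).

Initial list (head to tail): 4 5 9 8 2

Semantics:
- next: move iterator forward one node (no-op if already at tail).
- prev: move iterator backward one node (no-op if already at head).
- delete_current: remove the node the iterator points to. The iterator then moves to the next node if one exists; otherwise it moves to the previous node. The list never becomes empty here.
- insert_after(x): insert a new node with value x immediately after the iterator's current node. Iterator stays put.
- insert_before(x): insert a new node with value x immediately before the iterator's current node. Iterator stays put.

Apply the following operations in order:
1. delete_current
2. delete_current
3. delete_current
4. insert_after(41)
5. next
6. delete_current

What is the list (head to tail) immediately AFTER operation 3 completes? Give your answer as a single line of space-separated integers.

After 1 (delete_current): list=[5, 9, 8, 2] cursor@5
After 2 (delete_current): list=[9, 8, 2] cursor@9
After 3 (delete_current): list=[8, 2] cursor@8

Answer: 8 2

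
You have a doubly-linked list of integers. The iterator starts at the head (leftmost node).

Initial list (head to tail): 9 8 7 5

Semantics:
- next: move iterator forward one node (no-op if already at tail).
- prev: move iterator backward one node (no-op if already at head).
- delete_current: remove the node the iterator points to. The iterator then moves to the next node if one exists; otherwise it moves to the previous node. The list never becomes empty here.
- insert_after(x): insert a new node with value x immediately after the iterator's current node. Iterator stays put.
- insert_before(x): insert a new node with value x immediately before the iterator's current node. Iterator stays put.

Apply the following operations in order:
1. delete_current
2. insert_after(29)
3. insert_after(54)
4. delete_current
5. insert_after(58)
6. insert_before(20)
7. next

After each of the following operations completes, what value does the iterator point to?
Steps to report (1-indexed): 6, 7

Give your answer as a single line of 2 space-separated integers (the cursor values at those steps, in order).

After 1 (delete_current): list=[8, 7, 5] cursor@8
After 2 (insert_after(29)): list=[8, 29, 7, 5] cursor@8
After 3 (insert_after(54)): list=[8, 54, 29, 7, 5] cursor@8
After 4 (delete_current): list=[54, 29, 7, 5] cursor@54
After 5 (insert_after(58)): list=[54, 58, 29, 7, 5] cursor@54
After 6 (insert_before(20)): list=[20, 54, 58, 29, 7, 5] cursor@54
After 7 (next): list=[20, 54, 58, 29, 7, 5] cursor@58

Answer: 54 58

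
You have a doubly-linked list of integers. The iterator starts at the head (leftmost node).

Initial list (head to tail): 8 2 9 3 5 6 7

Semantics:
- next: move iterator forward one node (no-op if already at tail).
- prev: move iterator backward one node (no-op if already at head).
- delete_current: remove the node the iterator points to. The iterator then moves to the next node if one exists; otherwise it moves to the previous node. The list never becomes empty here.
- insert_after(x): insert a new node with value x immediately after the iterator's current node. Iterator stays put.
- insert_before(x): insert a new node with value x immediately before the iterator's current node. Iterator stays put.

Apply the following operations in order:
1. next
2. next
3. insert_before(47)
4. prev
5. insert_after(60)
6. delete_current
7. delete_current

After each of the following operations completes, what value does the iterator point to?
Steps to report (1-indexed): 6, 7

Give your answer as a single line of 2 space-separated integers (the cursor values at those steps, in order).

Answer: 60 9

Derivation:
After 1 (next): list=[8, 2, 9, 3, 5, 6, 7] cursor@2
After 2 (next): list=[8, 2, 9, 3, 5, 6, 7] cursor@9
After 3 (insert_before(47)): list=[8, 2, 47, 9, 3, 5, 6, 7] cursor@9
After 4 (prev): list=[8, 2, 47, 9, 3, 5, 6, 7] cursor@47
After 5 (insert_after(60)): list=[8, 2, 47, 60, 9, 3, 5, 6, 7] cursor@47
After 6 (delete_current): list=[8, 2, 60, 9, 3, 5, 6, 7] cursor@60
After 7 (delete_current): list=[8, 2, 9, 3, 5, 6, 7] cursor@9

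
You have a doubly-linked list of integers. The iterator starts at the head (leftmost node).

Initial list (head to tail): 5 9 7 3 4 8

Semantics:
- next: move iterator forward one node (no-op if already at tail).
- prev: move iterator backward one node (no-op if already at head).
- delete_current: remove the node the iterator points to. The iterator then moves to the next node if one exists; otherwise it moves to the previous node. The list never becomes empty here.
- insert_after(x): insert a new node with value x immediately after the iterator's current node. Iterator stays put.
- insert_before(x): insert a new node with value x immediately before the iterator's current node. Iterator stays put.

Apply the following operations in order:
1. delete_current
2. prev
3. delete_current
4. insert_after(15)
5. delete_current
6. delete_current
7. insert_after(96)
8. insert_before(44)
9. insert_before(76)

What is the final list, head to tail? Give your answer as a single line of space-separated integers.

Answer: 44 76 3 96 4 8

Derivation:
After 1 (delete_current): list=[9, 7, 3, 4, 8] cursor@9
After 2 (prev): list=[9, 7, 3, 4, 8] cursor@9
After 3 (delete_current): list=[7, 3, 4, 8] cursor@7
After 4 (insert_after(15)): list=[7, 15, 3, 4, 8] cursor@7
After 5 (delete_current): list=[15, 3, 4, 8] cursor@15
After 6 (delete_current): list=[3, 4, 8] cursor@3
After 7 (insert_after(96)): list=[3, 96, 4, 8] cursor@3
After 8 (insert_before(44)): list=[44, 3, 96, 4, 8] cursor@3
After 9 (insert_before(76)): list=[44, 76, 3, 96, 4, 8] cursor@3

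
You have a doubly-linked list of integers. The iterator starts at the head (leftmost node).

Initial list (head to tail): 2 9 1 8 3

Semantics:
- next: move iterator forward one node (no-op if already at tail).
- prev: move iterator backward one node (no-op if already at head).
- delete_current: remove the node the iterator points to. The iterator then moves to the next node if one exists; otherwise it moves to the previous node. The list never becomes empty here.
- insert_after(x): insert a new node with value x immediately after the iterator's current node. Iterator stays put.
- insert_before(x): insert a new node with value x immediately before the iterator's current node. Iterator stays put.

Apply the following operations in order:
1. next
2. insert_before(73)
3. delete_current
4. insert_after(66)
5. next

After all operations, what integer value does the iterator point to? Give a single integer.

Answer: 66

Derivation:
After 1 (next): list=[2, 9, 1, 8, 3] cursor@9
After 2 (insert_before(73)): list=[2, 73, 9, 1, 8, 3] cursor@9
After 3 (delete_current): list=[2, 73, 1, 8, 3] cursor@1
After 4 (insert_after(66)): list=[2, 73, 1, 66, 8, 3] cursor@1
After 5 (next): list=[2, 73, 1, 66, 8, 3] cursor@66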